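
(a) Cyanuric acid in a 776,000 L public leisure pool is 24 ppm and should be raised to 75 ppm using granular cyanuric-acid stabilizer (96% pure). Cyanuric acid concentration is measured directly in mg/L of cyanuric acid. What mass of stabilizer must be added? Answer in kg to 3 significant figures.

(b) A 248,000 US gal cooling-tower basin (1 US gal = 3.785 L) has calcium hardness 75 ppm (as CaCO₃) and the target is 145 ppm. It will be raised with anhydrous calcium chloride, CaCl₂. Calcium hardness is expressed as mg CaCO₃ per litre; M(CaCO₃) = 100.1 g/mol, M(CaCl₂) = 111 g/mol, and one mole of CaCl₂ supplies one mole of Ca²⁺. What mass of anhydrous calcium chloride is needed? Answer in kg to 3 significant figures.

(a) CYA to add: (75 − 24) = 51 mg/L × 776,000 L = 39,580 g cyanuric acid.
(a) At 96% purity: 39,580 / 0.96 = 41,220 g product.

(b) Volume: 248,000 US gal × 3.785 L/gal = 938,680 L.
(b) Hardness to add: (145 − 75) = 70 mg/L as CaCO₃ × 938,680 L = 65,710 g as CaCO₃.
(b) Moles of Ca²⁺ (1 mol Ca²⁺ ≡ 1 mol CaCO₃): 65,710 / 100.1 g/mol = 656.4 mol.
(b) Mass of CaCl₂: 656.4 × 111 = 72,860 g.

(a) 41.2 kg; (b) 72.9 kg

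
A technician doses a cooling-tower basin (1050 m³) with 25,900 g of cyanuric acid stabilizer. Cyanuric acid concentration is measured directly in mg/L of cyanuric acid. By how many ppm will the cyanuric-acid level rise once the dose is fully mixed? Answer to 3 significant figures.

Volume: 1050 m³ = 1,050,000 L.
Rise: 25,900 g / 1,050,000 L × 1000 = 24.67 mg/L.

24.7 ppm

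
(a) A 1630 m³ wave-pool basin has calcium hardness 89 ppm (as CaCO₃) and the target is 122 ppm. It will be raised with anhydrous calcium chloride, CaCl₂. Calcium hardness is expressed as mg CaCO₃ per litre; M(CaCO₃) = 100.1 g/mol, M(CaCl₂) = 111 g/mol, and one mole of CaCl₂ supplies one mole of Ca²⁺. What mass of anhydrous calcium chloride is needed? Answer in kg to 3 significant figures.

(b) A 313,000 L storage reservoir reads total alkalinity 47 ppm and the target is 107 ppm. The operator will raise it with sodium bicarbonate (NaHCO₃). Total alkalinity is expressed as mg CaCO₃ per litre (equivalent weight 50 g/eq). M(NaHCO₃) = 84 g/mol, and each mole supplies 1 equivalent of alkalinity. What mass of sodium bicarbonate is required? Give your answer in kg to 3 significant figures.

(a) 59.6 kg; (b) 31.6 kg

(a) Volume: 1630 m³ = 1,630,000 L.
(a) Hardness to add: (122 − 89) = 33 mg/L as CaCO₃ × 1,630,000 L = 53,790 g as CaCO₃.
(a) Moles of Ca²⁺ (1 mol Ca²⁺ ≡ 1 mol CaCO₃): 53,790 / 100.1 g/mol = 537.4 mol.
(a) Mass of CaCl₂: 537.4 × 111 = 59,650 g.

(b) Alkalinity to add: (107 − 47) = 60 mg/L as CaCO₃ × 313,000 L = 18,780 g as CaCO₃.
(b) Equivalents: 18,780 g ÷ 50 g/eq = 375.6 eq.
(b) NaHCO₃ supplies 1 eq per mole → 375.6 mol.
(b) Mass: 375.6 mol × 84 g/mol = 31,550 g.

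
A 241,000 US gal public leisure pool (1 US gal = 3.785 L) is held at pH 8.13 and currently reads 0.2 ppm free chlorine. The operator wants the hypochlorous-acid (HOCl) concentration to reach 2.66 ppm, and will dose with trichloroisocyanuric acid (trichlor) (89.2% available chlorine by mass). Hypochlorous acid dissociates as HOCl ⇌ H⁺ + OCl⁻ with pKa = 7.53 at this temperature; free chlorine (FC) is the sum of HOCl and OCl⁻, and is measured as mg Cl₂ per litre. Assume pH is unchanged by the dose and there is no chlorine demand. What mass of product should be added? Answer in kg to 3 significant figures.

13.3 kg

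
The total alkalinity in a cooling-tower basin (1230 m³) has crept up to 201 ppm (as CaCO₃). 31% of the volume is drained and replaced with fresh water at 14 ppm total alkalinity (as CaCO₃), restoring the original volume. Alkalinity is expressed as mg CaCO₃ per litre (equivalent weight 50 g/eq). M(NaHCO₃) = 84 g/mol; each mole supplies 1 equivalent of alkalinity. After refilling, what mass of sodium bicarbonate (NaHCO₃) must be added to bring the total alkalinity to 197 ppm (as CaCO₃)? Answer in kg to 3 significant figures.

112 kg

Volume: 1230 m³ = 1,230,000 L.
After draining 31% and refilling: 201 × 0.69 + 14 × 0.31 = 143.03 ppm.
Deficit to target: 197 − 143.03 = 53.97 mg/L.
As CaCO₃: 53.97 mg/L × 1,230,000 L = 66,380 g; ÷ 50 g/eq ÷ 1 = 1328 mol NaHCO₃.
Mass: 1328 × 84 = 111,500 g.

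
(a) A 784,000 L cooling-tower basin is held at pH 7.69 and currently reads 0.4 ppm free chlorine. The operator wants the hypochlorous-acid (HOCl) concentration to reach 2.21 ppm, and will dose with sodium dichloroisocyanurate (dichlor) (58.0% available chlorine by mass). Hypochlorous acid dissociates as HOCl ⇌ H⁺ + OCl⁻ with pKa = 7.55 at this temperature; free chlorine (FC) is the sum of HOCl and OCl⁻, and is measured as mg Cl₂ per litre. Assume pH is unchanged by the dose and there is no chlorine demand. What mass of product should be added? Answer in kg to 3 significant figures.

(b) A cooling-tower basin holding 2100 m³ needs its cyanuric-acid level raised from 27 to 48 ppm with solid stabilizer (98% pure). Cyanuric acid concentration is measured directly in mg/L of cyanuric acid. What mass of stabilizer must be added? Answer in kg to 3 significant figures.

(a) [OCl⁻]/[HOCl] = 10^(pH − pKa) = 10^(7.69 − 7.55) = 1.38; fraction as HOCl = 1/(1 + 1.38) = 0.4201.
(a) Free chlorine required for 2.21 ppm HOCl: 2.21 / 0.4201 = 5.261 ppm.
(a) FC to add: 5.261 − 0.4 = 4.861 mg/L as Cl₂.
(a) Cl₂ equivalent: 4.861 mg/L × 784,000 L = 3811 g.
(a) Product at 58.0% available Cl: 3811 / 0.58 = 6570 g.

(b) Volume: 2100 m³ = 2,100,000 L.
(b) CYA to add: (48 − 27) = 21 mg/L × 2,100,000 L = 44,100 g cyanuric acid.
(b) At 98% purity: 44,100 / 0.98 = 45,000 g product.

(a) 6.57 kg; (b) 45.0 kg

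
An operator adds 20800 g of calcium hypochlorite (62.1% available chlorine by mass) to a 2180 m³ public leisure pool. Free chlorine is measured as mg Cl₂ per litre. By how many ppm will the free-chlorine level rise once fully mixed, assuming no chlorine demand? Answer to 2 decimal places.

5.93 ppm

Volume: 2180 m³ = 2,180,000 L.
Available chlorine delivered: 20,800 g × 0.621 = 12,920 g as Cl₂.
Concentration rise: 12,920 g / 2,180,000 L = 5.925 mg/L = 5.93 ppm.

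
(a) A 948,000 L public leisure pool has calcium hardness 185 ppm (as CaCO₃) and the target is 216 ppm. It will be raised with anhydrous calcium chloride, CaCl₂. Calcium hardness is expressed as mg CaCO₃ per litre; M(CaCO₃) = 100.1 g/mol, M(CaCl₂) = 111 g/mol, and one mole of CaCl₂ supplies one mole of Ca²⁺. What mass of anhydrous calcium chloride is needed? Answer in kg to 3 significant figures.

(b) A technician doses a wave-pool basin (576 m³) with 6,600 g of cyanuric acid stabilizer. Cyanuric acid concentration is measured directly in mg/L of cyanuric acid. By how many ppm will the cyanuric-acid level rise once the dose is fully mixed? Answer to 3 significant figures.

(a) 32.6 kg; (b) 11.5 ppm

(a) Hardness to add: (216 − 185) = 31 mg/L as CaCO₃ × 948,000 L = 29,390 g as CaCO₃.
(a) Moles of Ca²⁺ (1 mol Ca²⁺ ≡ 1 mol CaCO₃): 29,390 / 100.1 g/mol = 293.6 mol.
(a) Mass of CaCl₂: 293.6 × 111 = 32,590 g.

(b) Volume: 576 m³ = 576,000 L.
(b) Rise: 6,600 g / 576,000 L × 1000 = 11.46 mg/L.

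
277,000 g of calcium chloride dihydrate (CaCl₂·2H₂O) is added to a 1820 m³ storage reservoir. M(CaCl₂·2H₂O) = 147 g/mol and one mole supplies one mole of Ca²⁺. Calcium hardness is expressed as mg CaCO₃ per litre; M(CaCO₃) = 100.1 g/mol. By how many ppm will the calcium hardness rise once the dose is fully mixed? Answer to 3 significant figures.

104 ppm

Volume: 1820 m³ = 1,820,000 L.
Moles of Ca²⁺: 277,000 g ÷ 147 g/mol = 1884 mol.
As CaCO₃: 1884 mol × 100.1 g/mol = 188,600 g.
Rise: 188,600 g / 1,820,000 L × 1000 = 103.6 mg/L.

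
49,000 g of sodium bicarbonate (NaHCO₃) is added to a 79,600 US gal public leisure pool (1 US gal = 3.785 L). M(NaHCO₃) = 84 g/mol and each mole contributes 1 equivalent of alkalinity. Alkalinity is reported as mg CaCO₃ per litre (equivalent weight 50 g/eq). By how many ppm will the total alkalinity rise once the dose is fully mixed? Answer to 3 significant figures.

96.8 ppm

Volume: 79,600 US gal × 3.785 L/gal = 301,286 L.
Moles of NaHCO₃: 49,000 g ÷ 84 g/mol = 583.3 mol → 583.3 eq of alkalinity.
As CaCO₃: 583.3 eq × 50 g/eq = 29,170 g.
Rise: 29,170 g / 301,286 L × 1000 = 96.81 mg/L.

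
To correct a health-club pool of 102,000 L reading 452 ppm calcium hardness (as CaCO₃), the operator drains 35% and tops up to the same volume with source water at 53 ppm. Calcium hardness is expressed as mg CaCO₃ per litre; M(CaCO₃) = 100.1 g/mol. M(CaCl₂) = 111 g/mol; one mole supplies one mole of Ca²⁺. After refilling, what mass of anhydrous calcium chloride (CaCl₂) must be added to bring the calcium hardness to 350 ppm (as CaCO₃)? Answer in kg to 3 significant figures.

4.26 kg

After draining 35% and refilling: 452 × 0.65 + 53 × 0.35 = 312.35 ppm.
Deficit to target: 350 − 312.35 = 37.65 mg/L.
As CaCO₃: 37.65 mg/L × 102,000 L = 3840 g; ÷ 100.1 = 38.36 mol Ca²⁺.
Mass: 38.36 × 111 = 4258 g.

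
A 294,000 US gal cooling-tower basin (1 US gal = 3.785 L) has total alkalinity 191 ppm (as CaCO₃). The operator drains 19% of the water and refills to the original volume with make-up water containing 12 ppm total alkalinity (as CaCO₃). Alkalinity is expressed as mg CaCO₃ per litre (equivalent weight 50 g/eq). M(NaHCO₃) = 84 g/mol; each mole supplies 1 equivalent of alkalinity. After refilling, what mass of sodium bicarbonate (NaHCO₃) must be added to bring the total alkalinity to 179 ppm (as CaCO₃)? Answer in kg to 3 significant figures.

Volume: 294,000 US gal × 3.785 L/gal = 1,112,790 L.
After draining 19% and refilling: 191 × 0.81 + 12 × 0.19 = 156.99 ppm.
Deficit to target: 179 − 156.99 = 22.01 mg/L.
As CaCO₃: 22.01 mg/L × 1,112,790 L = 24,490 g; ÷ 50 g/eq ÷ 1 = 489.9 mol NaHCO₃.
Mass: 489.9 × 84 = 41,150 g.

41.1 kg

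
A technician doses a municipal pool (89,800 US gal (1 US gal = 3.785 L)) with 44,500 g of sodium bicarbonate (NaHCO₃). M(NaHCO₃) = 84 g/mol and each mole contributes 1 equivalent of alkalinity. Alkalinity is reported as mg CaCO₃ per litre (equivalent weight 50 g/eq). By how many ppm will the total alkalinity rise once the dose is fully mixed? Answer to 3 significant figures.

Volume: 89,800 US gal × 3.785 L/gal = 339,893 L.
Moles of NaHCO₃: 44,500 g ÷ 84 g/mol = 529.8 mol → 529.8 eq of alkalinity.
As CaCO₃: 529.8 eq × 50 g/eq = 26,490 g.
Rise: 26,490 g / 339,893 L × 1000 = 77.93 mg/L.

77.9 ppm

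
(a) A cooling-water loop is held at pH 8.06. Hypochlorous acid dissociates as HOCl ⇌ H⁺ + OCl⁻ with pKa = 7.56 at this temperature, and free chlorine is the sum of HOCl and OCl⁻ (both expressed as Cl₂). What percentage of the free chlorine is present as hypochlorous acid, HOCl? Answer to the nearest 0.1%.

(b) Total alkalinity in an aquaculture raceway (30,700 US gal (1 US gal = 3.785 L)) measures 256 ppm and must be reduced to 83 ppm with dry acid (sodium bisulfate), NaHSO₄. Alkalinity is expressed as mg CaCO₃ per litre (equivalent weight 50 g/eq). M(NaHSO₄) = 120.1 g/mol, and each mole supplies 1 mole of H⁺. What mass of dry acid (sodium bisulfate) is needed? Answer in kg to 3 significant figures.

(a) 24.0%; (b) 48.3 kg

(a) [OCl⁻]/[HOCl] = 10^(pH − pKa) = 10^(8.06 − 7.56) = 10^0.50 = 3.162.
(a) Fraction as HOCl = 1 / (1 + 3.162) = 0.2403.

(b) Volume: 30,700 US gal × 3.785 L/gal = 116,200 L.
(b) Alkalinity to neutralize: (256 − 83) = 173 mg/L as CaCO₃ × 116,200 L = 20,100 g as CaCO₃.
(b) Equivalents of H⁺ required: 20,100 ÷ 50 g/eq = 402.1 eq = 402.1 mol NaHSO₄.
(b) Mass of NaHSO₄: 402.1 × 120.1 = 48,290 g.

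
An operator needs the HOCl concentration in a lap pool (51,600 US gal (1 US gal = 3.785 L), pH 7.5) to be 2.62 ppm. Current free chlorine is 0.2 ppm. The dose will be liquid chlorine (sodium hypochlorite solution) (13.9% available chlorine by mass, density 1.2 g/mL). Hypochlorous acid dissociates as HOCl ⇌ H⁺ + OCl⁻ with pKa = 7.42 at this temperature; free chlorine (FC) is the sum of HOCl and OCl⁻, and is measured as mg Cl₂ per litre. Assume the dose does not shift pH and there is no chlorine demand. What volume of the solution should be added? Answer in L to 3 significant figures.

6.52 L

Volume: 51,600 US gal × 3.785 L/gal = 195,306 L.
[OCl⁻]/[HOCl] = 10^(pH − pKa) = 10^(7.5 − 7.42) = 1.202; fraction as HOCl = 1/(1 + 1.202) = 0.4541.
Free chlorine required for 2.62 ppm HOCl: 2.62 / 0.4541 = 5.77 ppm.
FC to add: 5.77 − 0.2 = 5.57 mg/L as Cl₂.
Cl₂ equivalent: 5.57 mg/L × 195,306 L = 1088 g.
Product at 13.9% available Cl: 1088 / 0.139 = 7826 g.
Volume: 7826 g ÷ 1.2 g/mL = 6522 mL.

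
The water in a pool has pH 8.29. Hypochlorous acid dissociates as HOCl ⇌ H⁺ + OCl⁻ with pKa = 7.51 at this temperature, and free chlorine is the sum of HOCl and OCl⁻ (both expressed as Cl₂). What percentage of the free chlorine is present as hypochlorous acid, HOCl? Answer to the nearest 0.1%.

[OCl⁻]/[HOCl] = 10^(pH − pKa) = 10^(8.29 − 7.51) = 10^0.78 = 6.026.
Fraction as HOCl = 1 / (1 + 6.026) = 0.1423.

14.2%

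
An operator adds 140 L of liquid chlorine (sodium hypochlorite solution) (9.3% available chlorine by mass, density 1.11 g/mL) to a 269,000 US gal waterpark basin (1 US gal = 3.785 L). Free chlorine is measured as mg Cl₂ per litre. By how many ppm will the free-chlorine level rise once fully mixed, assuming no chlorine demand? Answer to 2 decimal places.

14.19 ppm

Volume: 269,000 US gal × 3.785 L/gal = 1,018,165 L.
Mass of solution: 140 L × 1000 mL/L × 1.11 g/mL = 155,400 g.
Available chlorine delivered: 155,400 g × 0.093 = 14,450 g as Cl₂.
Concentration rise: 14,450 g / 1,018,165 L = 14.19 mg/L = 14.19 ppm.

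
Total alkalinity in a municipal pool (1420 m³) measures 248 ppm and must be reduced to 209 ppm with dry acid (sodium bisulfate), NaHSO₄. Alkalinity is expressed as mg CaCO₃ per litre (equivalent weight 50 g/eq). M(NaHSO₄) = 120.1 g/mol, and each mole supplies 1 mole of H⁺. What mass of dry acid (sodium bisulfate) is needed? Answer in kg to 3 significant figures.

133 kg

Volume: 1420 m³ = 1,420,000 L.
Alkalinity to neutralize: (248 − 209) = 39 mg/L as CaCO₃ × 1,420,000 L = 55,380 g as CaCO₃.
Equivalents of H⁺ required: 55,380 ÷ 50 g/eq = 1108 eq = 1108 mol NaHSO₄.
Mass of NaHSO₄: 1108 × 120.1 = 133,000 g.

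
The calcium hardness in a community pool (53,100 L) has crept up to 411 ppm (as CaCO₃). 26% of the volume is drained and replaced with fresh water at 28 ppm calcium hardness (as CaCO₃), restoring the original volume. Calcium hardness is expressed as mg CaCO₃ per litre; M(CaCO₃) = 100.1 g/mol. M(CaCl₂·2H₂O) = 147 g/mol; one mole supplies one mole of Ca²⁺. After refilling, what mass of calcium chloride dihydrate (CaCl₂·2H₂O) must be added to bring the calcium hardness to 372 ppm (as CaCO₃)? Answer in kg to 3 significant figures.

4.72 kg

After draining 26% and refilling: 411 × 0.74 + 28 × 0.26 = 311.42 ppm.
Deficit to target: 372 − 311.42 = 60.58 mg/L.
As CaCO₃: 60.58 mg/L × 53,100 L = 3217 g; ÷ 100.1 = 32.14 mol Ca²⁺.
Mass: 32.14 × 147 = 4724 g.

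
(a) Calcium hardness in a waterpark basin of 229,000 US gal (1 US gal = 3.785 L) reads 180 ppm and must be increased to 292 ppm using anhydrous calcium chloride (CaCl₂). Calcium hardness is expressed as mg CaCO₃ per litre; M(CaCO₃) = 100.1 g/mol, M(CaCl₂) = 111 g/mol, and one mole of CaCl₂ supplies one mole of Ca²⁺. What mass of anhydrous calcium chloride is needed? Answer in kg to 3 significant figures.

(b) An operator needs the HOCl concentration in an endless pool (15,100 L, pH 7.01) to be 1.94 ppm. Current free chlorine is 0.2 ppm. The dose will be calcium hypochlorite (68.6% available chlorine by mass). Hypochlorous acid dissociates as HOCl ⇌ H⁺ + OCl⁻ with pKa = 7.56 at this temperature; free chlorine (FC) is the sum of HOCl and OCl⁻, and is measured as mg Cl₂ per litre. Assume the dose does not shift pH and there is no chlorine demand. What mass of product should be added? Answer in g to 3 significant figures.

(a) Volume: 229,000 US gal × 3.785 L/gal = 866,765 L.
(a) Hardness to add: (292 − 180) = 112 mg/L as CaCO₃ × 866,765 L = 97,080 g as CaCO₃.
(a) Moles of Ca²⁺ (1 mol Ca²⁺ ≡ 1 mol CaCO₃): 97,080 / 100.1 g/mol = 969.8 mol.
(a) Mass of CaCl₂: 969.8 × 111 = 107,600 g.

(b) [OCl⁻]/[HOCl] = 10^(pH − pKa) = 10^(7.01 − 7.56) = 0.2818; fraction as HOCl = 1/(1 + 0.2818) = 0.7801.
(b) Free chlorine required for 1.94 ppm HOCl: 1.94 / 0.7801 = 2.487 ppm.
(b) FC to add: 2.487 − 0.2 = 2.287 mg/L as Cl₂.
(b) Cl₂ equivalent: 2.287 mg/L × 15,100 L = 34.53 g.
(b) Product at 68.6% available Cl: 34.53 / 0.686 = 50.34 g.

(a) 108 kg; (b) 50.3 g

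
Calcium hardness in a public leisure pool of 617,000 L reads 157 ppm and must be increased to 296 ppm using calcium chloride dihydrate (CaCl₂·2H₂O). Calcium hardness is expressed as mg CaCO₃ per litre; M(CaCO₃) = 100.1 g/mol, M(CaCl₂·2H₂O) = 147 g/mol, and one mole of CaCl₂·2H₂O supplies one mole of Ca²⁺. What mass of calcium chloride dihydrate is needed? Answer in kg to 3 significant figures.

Hardness to add: (296 − 157) = 139 mg/L as CaCO₃ × 617,000 L = 85,760 g as CaCO₃.
Moles of Ca²⁺ (1 mol Ca²⁺ ≡ 1 mol CaCO₃): 85,760 / 100.1 g/mol = 856.8 mol.
Mass of CaCl₂·2H₂O: 856.8 × 147 = 125,900 g.

126 kg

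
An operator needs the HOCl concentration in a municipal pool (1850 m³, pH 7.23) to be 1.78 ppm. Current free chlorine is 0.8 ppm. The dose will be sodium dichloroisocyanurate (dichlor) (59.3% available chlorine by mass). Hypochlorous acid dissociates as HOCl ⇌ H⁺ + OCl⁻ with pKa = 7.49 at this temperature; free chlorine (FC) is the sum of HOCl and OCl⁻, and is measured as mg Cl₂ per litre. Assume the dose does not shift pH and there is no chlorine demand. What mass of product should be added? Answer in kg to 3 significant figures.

Volume: 1850 m³ = 1,850,000 L.
[OCl⁻]/[HOCl] = 10^(pH − pKa) = 10^(7.23 − 7.49) = 0.5495; fraction as HOCl = 1/(1 + 0.5495) = 0.6454.
Free chlorine required for 1.78 ppm HOCl: 1.78 / 0.6454 = 2.758 ppm.
FC to add: 2.758 − 0.8 = 1.958 mg/L as Cl₂.
Cl₂ equivalent: 1.958 mg/L × 1,850,000 L = 3623 g.
Product at 59.3% available Cl: 3623 / 0.593 = 6109 g.

6.11 kg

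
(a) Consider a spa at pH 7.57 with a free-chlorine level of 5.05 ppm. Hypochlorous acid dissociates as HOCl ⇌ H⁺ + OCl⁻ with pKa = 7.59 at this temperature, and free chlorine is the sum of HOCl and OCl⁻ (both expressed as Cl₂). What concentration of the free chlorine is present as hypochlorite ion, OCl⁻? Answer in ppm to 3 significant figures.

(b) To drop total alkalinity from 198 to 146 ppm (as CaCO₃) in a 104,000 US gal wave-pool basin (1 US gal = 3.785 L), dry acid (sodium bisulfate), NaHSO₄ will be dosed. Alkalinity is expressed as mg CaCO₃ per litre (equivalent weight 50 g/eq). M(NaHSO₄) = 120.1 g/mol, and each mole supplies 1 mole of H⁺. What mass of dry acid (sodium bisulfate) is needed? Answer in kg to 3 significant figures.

(a) [OCl⁻]/[HOCl] = 10^(pH − pKa) = 10^(7.57 − 7.59) = 10^-0.02 = 0.955.
(a) Fraction as HOCl = 1 / (1 + 0.955) = 0.5115.
(a) OCl⁻ = (1 − 0.5115) × 5.05 ppm = 2.467 ppm.

(b) Volume: 104,000 US gal × 3.785 L/gal = 393,640 L.
(b) Alkalinity to neutralize: (198 − 146) = 52 mg/L as CaCO₃ × 393,640 L = 20,470 g as CaCO₃.
(b) Equivalents of H⁺ required: 20,470 ÷ 50 g/eq = 409.4 eq = 409.4 mol NaHSO₄.
(b) Mass of NaHSO₄: 409.4 × 120.1 = 49,170 g.

(a) 2.47 ppm; (b) 49.2 kg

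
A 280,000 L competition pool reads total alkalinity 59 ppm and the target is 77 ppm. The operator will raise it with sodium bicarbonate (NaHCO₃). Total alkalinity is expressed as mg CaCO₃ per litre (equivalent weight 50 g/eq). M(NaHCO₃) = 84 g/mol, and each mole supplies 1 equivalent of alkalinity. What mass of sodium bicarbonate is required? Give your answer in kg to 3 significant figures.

Alkalinity to add: (77 − 59) = 18 mg/L as CaCO₃ × 280,000 L = 5040 g as CaCO₃.
Equivalents: 5040 g ÷ 50 g/eq = 100.8 eq.
NaHCO₃ supplies 1 eq per mole → 100.8 mol.
Mass: 100.8 mol × 84 g/mol = 8467 g.

8.47 kg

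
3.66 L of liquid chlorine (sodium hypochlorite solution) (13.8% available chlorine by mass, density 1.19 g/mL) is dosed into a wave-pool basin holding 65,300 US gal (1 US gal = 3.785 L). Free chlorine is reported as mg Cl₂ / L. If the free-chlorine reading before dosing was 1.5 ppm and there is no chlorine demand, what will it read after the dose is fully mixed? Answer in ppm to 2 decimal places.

3.93 ppm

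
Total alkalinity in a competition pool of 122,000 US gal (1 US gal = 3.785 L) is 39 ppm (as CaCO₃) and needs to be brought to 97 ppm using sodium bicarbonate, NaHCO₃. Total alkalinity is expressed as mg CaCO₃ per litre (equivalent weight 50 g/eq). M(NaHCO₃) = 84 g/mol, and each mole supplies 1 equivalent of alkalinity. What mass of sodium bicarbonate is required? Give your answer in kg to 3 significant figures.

Volume: 122,000 US gal × 3.785 L/gal = 461,770 L.
Alkalinity to add: (97 − 39) = 58 mg/L as CaCO₃ × 461,770 L = 26,780 g as CaCO₃.
Equivalents: 26,780 g ÷ 50 g/eq = 535.7 eq.
NaHCO₃ supplies 1 eq per mole → 535.7 mol.
Mass: 535.7 mol × 84 g/mol = 44,990 g.

45.0 kg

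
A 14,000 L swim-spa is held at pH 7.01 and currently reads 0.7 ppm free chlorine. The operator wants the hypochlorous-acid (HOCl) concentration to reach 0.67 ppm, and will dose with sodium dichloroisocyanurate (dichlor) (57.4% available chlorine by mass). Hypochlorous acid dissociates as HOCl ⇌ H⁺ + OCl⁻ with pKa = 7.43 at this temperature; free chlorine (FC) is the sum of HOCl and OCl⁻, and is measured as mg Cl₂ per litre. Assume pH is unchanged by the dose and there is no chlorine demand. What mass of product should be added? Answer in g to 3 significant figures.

5.48 g

[OCl⁻]/[HOCl] = 10^(pH − pKa) = 10^(7.01 − 7.43) = 0.3802; fraction as HOCl = 1/(1 + 0.3802) = 0.7245.
Free chlorine required for 0.67 ppm HOCl: 0.67 / 0.7245 = 0.9247 ppm.
FC to add: 0.9247 − 0.7 = 0.2247 mg/L as Cl₂.
Cl₂ equivalent: 0.2247 mg/L × 14,000 L = 3.146 g.
Product at 57.4% available Cl: 3.146 / 0.574 = 5.481 g.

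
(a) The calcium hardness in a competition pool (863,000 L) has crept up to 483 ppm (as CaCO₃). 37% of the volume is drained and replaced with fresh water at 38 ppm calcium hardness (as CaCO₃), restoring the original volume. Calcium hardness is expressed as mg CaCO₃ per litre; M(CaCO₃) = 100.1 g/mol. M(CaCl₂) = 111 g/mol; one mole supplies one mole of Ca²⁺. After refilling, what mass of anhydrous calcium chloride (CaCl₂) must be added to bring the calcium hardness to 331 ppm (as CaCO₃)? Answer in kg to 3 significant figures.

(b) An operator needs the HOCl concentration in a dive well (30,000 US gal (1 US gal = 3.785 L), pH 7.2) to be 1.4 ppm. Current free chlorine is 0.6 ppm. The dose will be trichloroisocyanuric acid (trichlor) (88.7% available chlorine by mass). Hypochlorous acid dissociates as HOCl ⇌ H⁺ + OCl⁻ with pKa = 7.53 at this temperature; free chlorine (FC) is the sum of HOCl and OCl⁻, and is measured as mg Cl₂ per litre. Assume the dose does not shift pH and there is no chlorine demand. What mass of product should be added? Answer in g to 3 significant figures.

(a) 12.1 kg; (b) 186 g

(a) After draining 37% and refilling: 483 × 0.63 + 38 × 0.37 = 318.35 ppm.
(a) Deficit to target: 331 − 318.35 = 12.65 mg/L.
(a) As CaCO₃: 12.65 mg/L × 863,000 L = 10,920 g; ÷ 100.1 = 109.1 mol Ca²⁺.
(a) Mass: 109.1 × 111 = 12,110 g.

(b) Volume: 30,000 US gal × 3.785 L/gal = 113,550 L.
(b) [OCl⁻]/[HOCl] = 10^(pH − pKa) = 10^(7.2 − 7.53) = 0.4677; fraction as HOCl = 1/(1 + 0.4677) = 0.6813.
(b) Free chlorine required for 1.4 ppm HOCl: 1.4 / 0.6813 = 2.055 ppm.
(b) FC to add: 2.055 − 0.6 = 1.455 mg/L as Cl₂.
(b) Cl₂ equivalent: 1.455 mg/L × 113,550 L = 165.2 g.
(b) Product at 88.7% available Cl: 165.2 / 0.887 = 186.2 g.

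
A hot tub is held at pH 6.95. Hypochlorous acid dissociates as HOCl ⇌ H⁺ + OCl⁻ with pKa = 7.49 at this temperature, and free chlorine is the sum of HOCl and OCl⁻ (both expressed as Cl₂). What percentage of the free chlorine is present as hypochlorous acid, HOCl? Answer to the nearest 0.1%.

[OCl⁻]/[HOCl] = 10^(pH − pKa) = 10^(6.95 − 7.49) = 10^-0.54 = 0.2884.
Fraction as HOCl = 1 / (1 + 0.2884) = 0.7762.

77.6%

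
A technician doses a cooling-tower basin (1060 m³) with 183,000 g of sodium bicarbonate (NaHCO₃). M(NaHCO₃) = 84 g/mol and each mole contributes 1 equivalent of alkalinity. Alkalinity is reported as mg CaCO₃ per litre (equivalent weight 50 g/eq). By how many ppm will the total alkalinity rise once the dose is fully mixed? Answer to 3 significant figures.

Volume: 1060 m³ = 1,060,000 L.
Moles of NaHCO₃: 183,000 g ÷ 84 g/mol = 2179 mol → 2179 eq of alkalinity.
As CaCO₃: 2179 eq × 50 g/eq = 108,900 g.
Rise: 108,900 g / 1,060,000 L × 1000 = 102.8 mg/L.

103 ppm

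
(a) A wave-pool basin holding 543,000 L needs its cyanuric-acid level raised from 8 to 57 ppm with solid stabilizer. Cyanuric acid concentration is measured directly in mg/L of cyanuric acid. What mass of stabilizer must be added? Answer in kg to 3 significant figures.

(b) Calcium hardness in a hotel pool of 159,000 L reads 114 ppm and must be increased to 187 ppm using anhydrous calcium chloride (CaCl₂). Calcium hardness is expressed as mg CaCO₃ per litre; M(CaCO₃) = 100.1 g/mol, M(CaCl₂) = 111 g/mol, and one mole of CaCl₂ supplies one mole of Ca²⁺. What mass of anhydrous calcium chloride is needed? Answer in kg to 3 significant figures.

(a) CYA to add: (57 − 8) = 49 mg/L × 543,000 L = 26,610 g cyanuric acid.

(b) Hardness to add: (187 − 114) = 73 mg/L as CaCO₃ × 159,000 L = 11,610 g as CaCO₃.
(b) Moles of Ca²⁺ (1 mol Ca²⁺ ≡ 1 mol CaCO₃): 11,610 / 100.1 g/mol = 116 mol.
(b) Mass of CaCl₂: 116 × 111 = 12,870 g.

(a) 26.6 kg; (b) 12.9 kg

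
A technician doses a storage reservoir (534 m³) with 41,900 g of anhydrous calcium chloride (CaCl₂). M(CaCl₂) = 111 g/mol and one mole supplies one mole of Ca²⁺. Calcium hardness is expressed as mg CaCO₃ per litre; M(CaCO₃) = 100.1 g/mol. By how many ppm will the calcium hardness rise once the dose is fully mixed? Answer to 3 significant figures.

70.8 ppm

Volume: 534 m³ = 534,000 L.
Moles of Ca²⁺: 41,900 g ÷ 111 g/mol = 377.5 mol.
As CaCO₃: 377.5 mol × 100.1 g/mol = 37,790 g.
Rise: 37,790 g / 534,000 L × 1000 = 70.76 mg/L.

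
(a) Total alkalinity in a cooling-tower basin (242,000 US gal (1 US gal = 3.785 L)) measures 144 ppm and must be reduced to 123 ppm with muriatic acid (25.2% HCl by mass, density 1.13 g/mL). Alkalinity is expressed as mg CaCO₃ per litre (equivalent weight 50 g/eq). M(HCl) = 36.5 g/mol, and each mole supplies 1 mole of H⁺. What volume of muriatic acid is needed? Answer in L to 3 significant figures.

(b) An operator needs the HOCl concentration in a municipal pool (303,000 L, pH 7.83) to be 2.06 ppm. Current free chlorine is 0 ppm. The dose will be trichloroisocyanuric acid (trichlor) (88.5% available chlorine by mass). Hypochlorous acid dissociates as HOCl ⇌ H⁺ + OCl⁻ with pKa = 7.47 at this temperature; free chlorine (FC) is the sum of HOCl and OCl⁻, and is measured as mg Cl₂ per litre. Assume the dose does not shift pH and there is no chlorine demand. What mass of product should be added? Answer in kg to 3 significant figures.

(a) 49.3 L; (b) 2.32 kg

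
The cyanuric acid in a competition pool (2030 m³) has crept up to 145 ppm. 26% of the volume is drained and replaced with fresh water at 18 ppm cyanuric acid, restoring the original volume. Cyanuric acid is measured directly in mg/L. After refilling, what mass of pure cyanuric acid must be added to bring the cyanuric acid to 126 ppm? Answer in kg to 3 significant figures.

28.5 kg

Volume: 2030 m³ = 2,030,000 L.
After draining 26% and refilling: 145 × 0.74 + 18 × 0.26 = 111.98 ppm.
Deficit to target: 126 − 111.98 = 14.02 mg/L.
Mass: 14.02 mg/L × 2,030,000 L = 28,460 g cyanuric acid.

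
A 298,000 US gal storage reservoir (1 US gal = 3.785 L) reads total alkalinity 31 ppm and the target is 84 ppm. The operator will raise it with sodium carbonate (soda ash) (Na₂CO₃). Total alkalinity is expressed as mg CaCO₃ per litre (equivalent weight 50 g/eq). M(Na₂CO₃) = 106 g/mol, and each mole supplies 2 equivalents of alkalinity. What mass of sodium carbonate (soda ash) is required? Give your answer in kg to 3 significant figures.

Volume: 298,000 US gal × 3.785 L/gal = 1,127,930 L.
Alkalinity to add: (84 − 31) = 53 mg/L as CaCO₃ × 1,127,930 L = 59,780 g as CaCO₃.
Equivalents: 59,780 g ÷ 50 g/eq = 1196 eq.
Each mole of Na₂CO₃ supplies 2 eq, so 1196 / 2 = 597.8 mol.
Mass: 597.8 mol × 106 g/mol = 63,370 g.

63.4 kg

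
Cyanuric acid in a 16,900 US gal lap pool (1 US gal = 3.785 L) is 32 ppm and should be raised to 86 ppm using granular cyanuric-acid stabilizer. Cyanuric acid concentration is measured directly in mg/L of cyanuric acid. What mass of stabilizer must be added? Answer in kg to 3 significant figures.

Volume: 16,900 US gal × 3.785 L/gal = 63,966 L.
CYA to add: (86 − 32) = 54 mg/L × 63,966 L = 3454 g cyanuric acid.

3.45 kg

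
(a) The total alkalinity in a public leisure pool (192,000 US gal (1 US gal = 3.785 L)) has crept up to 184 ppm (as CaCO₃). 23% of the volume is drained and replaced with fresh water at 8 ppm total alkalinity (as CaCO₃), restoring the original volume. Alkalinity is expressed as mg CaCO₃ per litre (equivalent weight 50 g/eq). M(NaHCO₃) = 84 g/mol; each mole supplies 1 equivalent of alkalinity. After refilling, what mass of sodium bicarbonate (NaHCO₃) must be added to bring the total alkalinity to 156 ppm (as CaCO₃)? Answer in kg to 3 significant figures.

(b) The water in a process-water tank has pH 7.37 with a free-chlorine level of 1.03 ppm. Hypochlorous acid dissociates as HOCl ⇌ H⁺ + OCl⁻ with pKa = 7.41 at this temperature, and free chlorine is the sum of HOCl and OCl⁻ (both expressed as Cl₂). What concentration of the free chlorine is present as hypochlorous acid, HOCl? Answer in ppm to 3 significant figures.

(a) Volume: 192,000 US gal × 3.785 L/gal = 726,720 L.
(a) After draining 23% and refilling: 184 × 0.77 + 8 × 0.23 = 143.52 ppm.
(a) Deficit to target: 156 − 143.52 = 12.48 mg/L.
(a) As CaCO₃: 12.48 mg/L × 726,720 L = 9069 g; ÷ 50 g/eq ÷ 1 = 181.4 mol NaHCO₃.
(a) Mass: 181.4 × 84 = 15,240 g.

(b) [OCl⁻]/[HOCl] = 10^(pH − pKa) = 10^(7.37 − 7.41) = 10^-0.04 = 0.912.
(b) Fraction as HOCl = 1 / (1 + 0.912) = 0.523.
(b) HOCl = 0.523 × 1.03 ppm = 0.5387 ppm.

(a) 15.2 kg; (b) 0.539 ppm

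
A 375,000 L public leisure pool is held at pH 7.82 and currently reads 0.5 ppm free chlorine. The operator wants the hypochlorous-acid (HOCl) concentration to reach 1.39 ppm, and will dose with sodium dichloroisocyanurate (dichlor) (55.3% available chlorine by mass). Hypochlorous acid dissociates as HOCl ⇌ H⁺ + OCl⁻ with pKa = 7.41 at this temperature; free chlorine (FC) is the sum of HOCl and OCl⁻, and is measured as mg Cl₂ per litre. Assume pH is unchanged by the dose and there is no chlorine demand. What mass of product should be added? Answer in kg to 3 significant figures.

3.03 kg

[OCl⁻]/[HOCl] = 10^(pH − pKa) = 10^(7.82 − 7.41) = 2.57; fraction as HOCl = 1/(1 + 2.57) = 0.2801.
Free chlorine required for 1.39 ppm HOCl: 1.39 / 0.2801 = 4.963 ppm.
FC to add: 4.963 − 0.5 = 4.463 mg/L as Cl₂.
Cl₂ equivalent: 4.463 mg/L × 375,000 L = 1674 g.
Product at 55.3% available Cl: 1674 / 0.553 = 3026 g.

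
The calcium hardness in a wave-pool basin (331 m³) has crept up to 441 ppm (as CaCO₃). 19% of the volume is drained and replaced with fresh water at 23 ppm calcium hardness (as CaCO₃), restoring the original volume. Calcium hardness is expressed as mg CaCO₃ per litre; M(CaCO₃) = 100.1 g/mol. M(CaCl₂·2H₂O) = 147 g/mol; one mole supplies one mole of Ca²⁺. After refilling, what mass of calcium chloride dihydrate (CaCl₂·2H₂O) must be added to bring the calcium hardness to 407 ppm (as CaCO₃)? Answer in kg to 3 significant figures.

Volume: 331 m³ = 331,000 L.
After draining 19% and refilling: 441 × 0.81 + 23 × 0.19 = 361.58 ppm.
Deficit to target: 407 − 361.58 = 45.42 mg/L.
As CaCO₃: 45.42 mg/L × 331,000 L = 15,030 g; ÷ 100.1 = 150.2 mol Ca²⁺.
Mass: 150.2 × 147 = 22,080 g.

22.1 kg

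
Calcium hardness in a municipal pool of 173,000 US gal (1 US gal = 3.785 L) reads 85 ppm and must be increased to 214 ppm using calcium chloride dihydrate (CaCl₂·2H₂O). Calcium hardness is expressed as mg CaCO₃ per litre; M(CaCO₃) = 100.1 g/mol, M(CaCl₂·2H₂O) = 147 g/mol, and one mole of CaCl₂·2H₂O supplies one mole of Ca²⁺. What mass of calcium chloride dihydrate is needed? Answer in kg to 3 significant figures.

Volume: 173,000 US gal × 3.785 L/gal = 654,805 L.
Hardness to add: (214 − 85) = 129 mg/L as CaCO₃ × 654,805 L = 84,470 g as CaCO₃.
Moles of Ca²⁺ (1 mol Ca²⁺ ≡ 1 mol CaCO₃): 84,470 / 100.1 g/mol = 843.9 mol.
Mass of CaCl₂·2H₂O: 843.9 × 147 = 124,000 g.

124 kg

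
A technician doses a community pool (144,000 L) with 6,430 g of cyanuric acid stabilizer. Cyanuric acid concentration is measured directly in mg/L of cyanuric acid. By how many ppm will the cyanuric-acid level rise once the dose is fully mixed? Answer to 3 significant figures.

44.7 ppm

Rise: 6,430 g / 144,000 L × 1000 = 44.65 mg/L.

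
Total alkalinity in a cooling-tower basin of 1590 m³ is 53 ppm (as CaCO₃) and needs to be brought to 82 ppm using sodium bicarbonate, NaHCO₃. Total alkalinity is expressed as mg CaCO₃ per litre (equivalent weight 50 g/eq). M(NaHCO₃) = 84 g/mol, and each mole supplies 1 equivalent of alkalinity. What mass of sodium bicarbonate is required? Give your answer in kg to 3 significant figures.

77.5 kg

Volume: 1590 m³ = 1,590,000 L.
Alkalinity to add: (82 − 53) = 29 mg/L as CaCO₃ × 1,590,000 L = 46,110 g as CaCO₃.
Equivalents: 46,110 g ÷ 50 g/eq = 922.2 eq.
NaHCO₃ supplies 1 eq per mole → 922.2 mol.
Mass: 922.2 mol × 84 g/mol = 77,460 g.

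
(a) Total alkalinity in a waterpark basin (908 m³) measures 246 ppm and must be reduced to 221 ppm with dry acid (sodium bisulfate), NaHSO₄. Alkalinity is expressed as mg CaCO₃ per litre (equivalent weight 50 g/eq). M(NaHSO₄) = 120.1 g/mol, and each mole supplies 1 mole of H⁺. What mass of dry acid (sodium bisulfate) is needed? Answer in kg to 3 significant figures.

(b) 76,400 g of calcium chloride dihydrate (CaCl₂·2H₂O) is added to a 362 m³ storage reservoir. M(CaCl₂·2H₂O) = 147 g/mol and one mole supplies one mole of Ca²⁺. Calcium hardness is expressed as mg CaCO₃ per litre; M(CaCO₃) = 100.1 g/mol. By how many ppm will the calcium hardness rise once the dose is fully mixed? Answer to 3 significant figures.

(a) 54.5 kg; (b) 144 ppm

(a) Volume: 908 m³ = 908,000 L.
(a) Alkalinity to neutralize: (246 − 221) = 25 mg/L as CaCO₃ × 908,000 L = 22,700 g as CaCO₃.
(a) Equivalents of H⁺ required: 22,700 ÷ 50 g/eq = 454 eq = 454 mol NaHSO₄.
(a) Mass of NaHSO₄: 454 × 120.1 = 54,530 g.

(b) Volume: 362 m³ = 362,000 L.
(b) Moles of Ca²⁺: 76,400 g ÷ 147 g/mol = 519.7 mol.
(b) As CaCO₃: 519.7 mol × 100.1 g/mol = 52,020 g.
(b) Rise: 52,020 g / 362,000 L × 1000 = 143.7 mg/L.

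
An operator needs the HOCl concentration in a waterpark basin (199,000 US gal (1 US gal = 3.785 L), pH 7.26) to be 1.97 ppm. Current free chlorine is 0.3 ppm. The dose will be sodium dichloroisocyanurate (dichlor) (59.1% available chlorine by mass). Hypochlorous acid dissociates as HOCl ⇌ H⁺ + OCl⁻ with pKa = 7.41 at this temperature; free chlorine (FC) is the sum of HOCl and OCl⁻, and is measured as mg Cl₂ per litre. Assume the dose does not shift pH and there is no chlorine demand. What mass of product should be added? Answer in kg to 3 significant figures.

3.91 kg

Volume: 199,000 US gal × 3.785 L/gal = 753,215 L.
[OCl⁻]/[HOCl] = 10^(pH − pKa) = 10^(7.26 − 7.41) = 0.7079; fraction as HOCl = 1/(1 + 0.7079) = 0.5855.
Free chlorine required for 1.97 ppm HOCl: 1.97 / 0.5855 = 3.365 ppm.
FC to add: 3.365 − 0.3 = 3.065 mg/L as Cl₂.
Cl₂ equivalent: 3.065 mg/L × 753,215 L = 2308 g.
Product at 59.1% available Cl: 2308 / 0.591 = 3906 g.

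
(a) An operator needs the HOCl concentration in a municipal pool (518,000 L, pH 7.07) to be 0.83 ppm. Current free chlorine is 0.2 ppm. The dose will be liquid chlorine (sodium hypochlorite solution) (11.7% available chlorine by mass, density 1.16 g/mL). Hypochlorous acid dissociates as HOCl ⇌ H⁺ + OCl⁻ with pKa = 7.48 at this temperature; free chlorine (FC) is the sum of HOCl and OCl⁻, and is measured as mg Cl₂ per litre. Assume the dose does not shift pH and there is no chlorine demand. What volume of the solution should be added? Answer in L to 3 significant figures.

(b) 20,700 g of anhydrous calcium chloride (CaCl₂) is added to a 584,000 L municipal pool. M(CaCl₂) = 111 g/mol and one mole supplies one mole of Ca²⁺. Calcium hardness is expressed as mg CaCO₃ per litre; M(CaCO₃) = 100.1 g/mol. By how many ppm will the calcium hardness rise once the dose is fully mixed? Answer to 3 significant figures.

(a) 3.64 L; (b) 32.0 ppm

(a) [OCl⁻]/[HOCl] = 10^(pH − pKa) = 10^(7.07 − 7.48) = 0.389; fraction as HOCl = 1/(1 + 0.389) = 0.7199.
(a) Free chlorine required for 0.83 ppm HOCl: 0.83 / 0.7199 = 1.153 ppm.
(a) FC to add: 1.153 − 0.2 = 0.9529 mg/L as Cl₂.
(a) Cl₂ equivalent: 0.9529 mg/L × 518,000 L = 493.6 g.
(a) Product at 11.7% available Cl: 493.6 / 0.117 = 4219 g.
(a) Volume: 4219 g ÷ 1.16 g/mL = 3637 mL.

(b) Moles of Ca²⁺: 20,700 g ÷ 111 g/mol = 186.5 mol.
(b) As CaCO₃: 186.5 mol × 100.1 g/mol = 18,670 g.
(b) Rise: 18,670 g / 584,000 L × 1000 = 31.96 mg/L.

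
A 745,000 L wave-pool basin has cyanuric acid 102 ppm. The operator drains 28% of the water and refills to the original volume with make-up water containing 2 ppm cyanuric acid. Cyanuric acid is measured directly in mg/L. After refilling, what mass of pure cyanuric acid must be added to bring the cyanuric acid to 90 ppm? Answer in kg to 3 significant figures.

After draining 28% and refilling: 102 × 0.72 + 2 × 0.28 = 74 ppm.
Deficit to target: 90 − 74 = 16 mg/L.
Mass: 16 mg/L × 745,000 L = 11,920 g cyanuric acid.

11.9 kg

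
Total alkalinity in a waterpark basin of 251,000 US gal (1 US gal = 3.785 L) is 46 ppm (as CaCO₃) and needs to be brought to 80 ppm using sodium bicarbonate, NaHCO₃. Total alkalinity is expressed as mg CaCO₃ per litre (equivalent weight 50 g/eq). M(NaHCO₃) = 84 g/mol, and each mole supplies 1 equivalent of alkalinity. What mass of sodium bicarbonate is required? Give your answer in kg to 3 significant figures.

54.3 kg

Volume: 251,000 US gal × 3.785 L/gal = 950,035 L.
Alkalinity to add: (80 − 46) = 34 mg/L as CaCO₃ × 950,035 L = 32,300 g as CaCO₃.
Equivalents: 32,300 g ÷ 50 g/eq = 646 eq.
NaHCO₃ supplies 1 eq per mole → 646 mol.
Mass: 646 mol × 84 g/mol = 54,270 g.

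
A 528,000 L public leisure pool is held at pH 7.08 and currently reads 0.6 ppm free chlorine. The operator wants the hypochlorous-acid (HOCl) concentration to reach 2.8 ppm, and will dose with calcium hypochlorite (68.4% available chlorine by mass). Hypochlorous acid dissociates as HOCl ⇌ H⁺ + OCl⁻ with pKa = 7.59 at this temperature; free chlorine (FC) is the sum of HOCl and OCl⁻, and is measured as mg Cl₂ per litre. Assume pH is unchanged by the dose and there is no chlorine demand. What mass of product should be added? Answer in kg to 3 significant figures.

[OCl⁻]/[HOCl] = 10^(pH − pKa) = 10^(7.08 − 7.59) = 0.309; fraction as HOCl = 1/(1 + 0.309) = 0.7639.
Free chlorine required for 2.8 ppm HOCl: 2.8 / 0.7639 = 3.665 ppm.
FC to add: 3.665 − 0.6 = 3.065 mg/L as Cl₂.
Cl₂ equivalent: 3.065 mg/L × 528,000 L = 1618 g.
Product at 68.4% available Cl: 1618 / 0.684 = 2366 g.

2.37 kg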